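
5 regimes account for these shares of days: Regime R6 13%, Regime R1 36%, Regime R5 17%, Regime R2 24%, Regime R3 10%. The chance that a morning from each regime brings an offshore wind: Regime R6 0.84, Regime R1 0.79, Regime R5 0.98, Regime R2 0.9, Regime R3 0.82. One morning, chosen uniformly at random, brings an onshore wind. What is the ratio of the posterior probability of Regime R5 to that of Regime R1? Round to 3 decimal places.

0.045

Taking complements, P(onshore | each) = Regime R6 0.16, Regime R1 0.21, Regime R5 0.02, Regime R2 0.1, Regime R3 0.18.
By Bayes' rule, posterior ∝ prior × likelihood:
  Regime R6: 0.13 × 0.16 = 0.0208
  Regime R1: 0.36 × 0.21 = 0.0756
  Regime R5: 0.17 × 0.02 = 0.0034
  Regime R2: 0.24 × 0.1 = 0.024
  Regime R3: 0.1 × 0.18 = 0.018
Total = 0.1418.
The ratio is 0.0034 / 0.0756 (the normalizer cancels) = 0.045.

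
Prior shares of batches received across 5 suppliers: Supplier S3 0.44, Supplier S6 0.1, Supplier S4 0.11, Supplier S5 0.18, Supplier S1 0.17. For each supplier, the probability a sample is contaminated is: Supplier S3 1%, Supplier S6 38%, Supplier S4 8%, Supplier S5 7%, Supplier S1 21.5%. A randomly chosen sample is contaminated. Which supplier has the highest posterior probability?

Supplier S6

Unnormalized posteriors (prior × likelihood):
  Supplier S3: 0.44 × 0.01 = 0.0044
  Supplier S6: 0.1 × 0.38 = 0.038
  Supplier S4: 0.11 × 0.08 = 0.0088
  Supplier S5: 0.18 × 0.07 = 0.0126
  Supplier S1: 0.17 × 0.215 = 0.03655
Normalizing constant = 0.10035.
Largest term belongs to Supplier S6, so Supplier S6 is most probable.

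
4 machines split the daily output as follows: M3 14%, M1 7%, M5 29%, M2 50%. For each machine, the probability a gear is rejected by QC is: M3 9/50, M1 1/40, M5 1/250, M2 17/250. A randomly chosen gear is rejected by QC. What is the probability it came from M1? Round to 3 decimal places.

Compute prior × likelihood for every hypothesis:
  M3: 0.14 × 0.18 = 0.0252
  M1: 0.07 × 0.025 = 0.00175
  M5: 0.29 × 0.004 = 0.00116
  M2: 0.5 × 0.068 = 0.034
Total = 0.06211.
P(M1 | evidence) = 0.00175 / 0.06211 ≈ 0.028.

0.028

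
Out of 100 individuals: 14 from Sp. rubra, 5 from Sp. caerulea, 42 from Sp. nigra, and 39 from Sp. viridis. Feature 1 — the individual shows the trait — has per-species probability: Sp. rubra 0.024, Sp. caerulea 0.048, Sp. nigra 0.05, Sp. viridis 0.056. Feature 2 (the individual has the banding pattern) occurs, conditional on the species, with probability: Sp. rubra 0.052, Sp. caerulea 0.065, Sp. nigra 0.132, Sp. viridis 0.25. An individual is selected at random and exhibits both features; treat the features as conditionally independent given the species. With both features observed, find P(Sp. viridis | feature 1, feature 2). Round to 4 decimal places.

Compute prior × likelihood for every hypothesis:
  Sp. rubra: 0.14 × 0.024 × 0.052 = 0.00017472
  Sp. caerulea: 0.05 × 0.048 × 0.065 = 0.000156
  Sp. nigra: 0.42 × 0.05 × 0.132 = 0.002772
  Sp. viridis: 0.39 × 0.056 × 0.25 = 0.00546
Sum = 0.00856272.
P(Sp. viridis | evidence) = 0.00546 / 0.00856272 ≈ 0.6376.

0.6376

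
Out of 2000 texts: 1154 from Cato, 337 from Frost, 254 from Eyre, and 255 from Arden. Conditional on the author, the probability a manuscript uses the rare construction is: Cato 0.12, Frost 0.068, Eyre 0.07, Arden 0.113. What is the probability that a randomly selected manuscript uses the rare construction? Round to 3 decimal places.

0.104

By Bayes' rule, posterior ∝ prior × likelihood:
  Cato: 0.577 × 0.12 = 0.06924
  Frost: 0.1685 × 0.068 = 0.011458
  Eyre: 0.127 × 0.07 = 0.00889
  Arden: 0.1275 × 0.113 = 0.0144075
P(rare-form) = 0.06924 + 0.011458 + 0.00889 + 0.0144075 = 0.1039955 → 0.104.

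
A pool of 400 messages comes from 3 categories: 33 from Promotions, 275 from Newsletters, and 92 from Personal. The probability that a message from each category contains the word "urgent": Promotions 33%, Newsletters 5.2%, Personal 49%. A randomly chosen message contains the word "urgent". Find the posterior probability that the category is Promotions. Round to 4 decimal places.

0.1550

Prior × likelihood for each hypothesis:
  Promotions: 0.0825 × 0.33 = 0.027225
  Newsletters: 0.6875 × 0.052 = 0.03575
  Personal: 0.23 × 0.49 = 0.1127
Normalizing constant = 0.175675.
P(Promotions | evidence) = 0.027225 / 0.175675 ≈ 0.1550.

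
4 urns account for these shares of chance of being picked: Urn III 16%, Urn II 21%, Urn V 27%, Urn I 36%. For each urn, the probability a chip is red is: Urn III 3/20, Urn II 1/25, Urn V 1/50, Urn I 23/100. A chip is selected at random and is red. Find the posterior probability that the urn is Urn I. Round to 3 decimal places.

0.687

Prior × likelihood for each hypothesis:
  Urn III: 0.16 × 0.15 = 0.024
  Urn II: 0.21 × 0.04 = 0.0084
  Urn V: 0.27 × 0.02 = 0.0054
  Urn I: 0.36 × 0.23 = 0.0828
Sum = 0.1206.
P(Urn I | evidence) = 0.0828 / 0.1206 ≈ 0.687.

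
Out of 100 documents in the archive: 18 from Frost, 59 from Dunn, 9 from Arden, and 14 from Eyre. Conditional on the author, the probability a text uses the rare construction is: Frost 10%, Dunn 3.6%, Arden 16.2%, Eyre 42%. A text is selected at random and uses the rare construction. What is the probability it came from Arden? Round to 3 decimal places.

Compute prior × likelihood for every hypothesis:
  Frost: 0.18 × 0.1 = 0.018
  Dunn: 0.59 × 0.036 = 0.02124
  Arden: 0.09 × 0.162 = 0.01458
  Eyre: 0.14 × 0.42 = 0.0588
Total = 0.11262.
P(Arden | evidence) = 0.01458 / 0.11262 ≈ 0.129.

0.129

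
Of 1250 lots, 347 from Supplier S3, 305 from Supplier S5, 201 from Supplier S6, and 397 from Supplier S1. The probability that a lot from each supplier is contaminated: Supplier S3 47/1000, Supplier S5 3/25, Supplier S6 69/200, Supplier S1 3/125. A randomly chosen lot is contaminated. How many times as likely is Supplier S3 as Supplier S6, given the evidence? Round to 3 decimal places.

0.235

Unnormalized posteriors (prior × likelihood):
  Supplier S3: 0.2776 × 0.047 = 0.0130472
  Supplier S5: 0.244 × 0.12 = 0.02928
  Supplier S6: 0.1608 × 0.345 = 0.055476
  Supplier S1: 0.3176 × 0.024 = 0.0076224
Total = 0.1054256.
The ratio is 0.0130472 / 0.055476 (the normalizer cancels) = 0.235.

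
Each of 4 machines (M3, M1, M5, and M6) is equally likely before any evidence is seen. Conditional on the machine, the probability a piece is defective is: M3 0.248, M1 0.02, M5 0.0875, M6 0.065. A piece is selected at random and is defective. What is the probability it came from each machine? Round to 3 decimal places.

Since the prior is uniform, the posterior is proportional to the likelihood:
  M3: 0.248
  M1: 0.02
  M5: 0.0875
  M6: 0.065
Total = 0.4205.
P(M3 | defective) = 0.248/0.4205 ≈ 0.590
P(M1 | defective) = 0.02/0.4205 ≈ 0.048
P(M5 | defective) = 0.0875/0.4205 ≈ 0.208
P(M6 | defective) = 0.065/0.4205 ≈ 0.155
(Check: 0.590+0.048+0.208+0.155 = 1.001.)

M3 0.590, M1 0.048, M5 0.208, M6 0.155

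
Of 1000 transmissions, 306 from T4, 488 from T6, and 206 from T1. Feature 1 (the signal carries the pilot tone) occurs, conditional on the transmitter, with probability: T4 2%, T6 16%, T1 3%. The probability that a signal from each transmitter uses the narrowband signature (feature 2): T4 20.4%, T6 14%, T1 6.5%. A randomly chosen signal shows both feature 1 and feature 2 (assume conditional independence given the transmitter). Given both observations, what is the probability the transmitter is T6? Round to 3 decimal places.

0.869

Prior × likelihood for each hypothesis:
  T4: 0.306 × 0.02 × 0.204 = 0.00124848
  T6: 0.488 × 0.16 × 0.14 = 0.0109312
  T1: 0.206 × 0.03 × 0.065 = 0.0004017
Normalizing constant = 0.01258138.
P(T6 | evidence) = 0.0109312 / 0.01258138 ≈ 0.869.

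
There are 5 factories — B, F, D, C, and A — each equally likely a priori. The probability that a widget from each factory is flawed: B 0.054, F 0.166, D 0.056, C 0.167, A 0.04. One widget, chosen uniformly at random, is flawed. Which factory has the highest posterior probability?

C

With a uniform prior (1/5 each), posterior ∝ likelihood:
  B: 0.054
  F: 0.166
  D: 0.056
  C: 0.167
  A: 0.04
Total = 0.483.
Largest term belongs to C, so C is most probable.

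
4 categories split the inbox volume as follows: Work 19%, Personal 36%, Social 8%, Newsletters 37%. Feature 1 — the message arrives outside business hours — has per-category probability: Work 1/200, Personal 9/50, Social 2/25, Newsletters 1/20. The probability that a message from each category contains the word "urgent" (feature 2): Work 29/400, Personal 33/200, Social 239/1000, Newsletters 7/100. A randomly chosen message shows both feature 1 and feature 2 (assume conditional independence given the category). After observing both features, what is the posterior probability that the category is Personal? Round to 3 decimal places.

0.787

Unnormalized posteriors (prior × likelihood):
  Work: 0.19 × 0.005 × 0.0725 = 0.000068875
  Personal: 0.36 × 0.18 × 0.165 = 0.010692
  Social: 0.08 × 0.08 × 0.239 = 0.0015296
  Newsletters: 0.37 × 0.05 × 0.07 = 0.001295
Normalizing constant = 0.013585475.
P(Personal | evidence) = 0.010692 / 0.013585475 ≈ 0.787.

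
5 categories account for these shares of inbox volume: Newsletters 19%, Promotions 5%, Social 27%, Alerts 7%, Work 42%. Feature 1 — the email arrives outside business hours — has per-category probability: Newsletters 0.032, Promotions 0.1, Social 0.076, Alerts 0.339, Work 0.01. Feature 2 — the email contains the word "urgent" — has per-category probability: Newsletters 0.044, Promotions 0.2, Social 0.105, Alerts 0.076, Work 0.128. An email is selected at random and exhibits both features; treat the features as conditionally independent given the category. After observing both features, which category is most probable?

Compute prior × likelihood for every hypothesis:
  Newsletters: 0.19 × 0.032 × 0.044 = 0.00026752
  Promotions: 0.05 × 0.1 × 0.2 = 0.001
  Social: 0.27 × 0.076 × 0.105 = 0.0021546
  Alerts: 0.07 × 0.339 × 0.076 = 0.00180348
  Work: 0.42 × 0.01 × 0.128 = 0.0005376
Normalizing constant = 0.0057632.
Largest term belongs to Social, so Social is most probable.

Social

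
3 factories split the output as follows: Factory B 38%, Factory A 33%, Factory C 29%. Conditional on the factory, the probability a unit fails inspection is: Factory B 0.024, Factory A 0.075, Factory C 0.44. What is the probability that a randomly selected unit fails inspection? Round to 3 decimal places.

0.161

Compute prior × likelihood for every hypothesis:
  Factory B: 0.38 × 0.024 = 0.00912
  Factory A: 0.33 × 0.075 = 0.02475
  Factory C: 0.29 × 0.44 = 0.1276
P(nonconforming) = 0.00912 + 0.02475 + 0.1276 = 0.16147 → 0.161.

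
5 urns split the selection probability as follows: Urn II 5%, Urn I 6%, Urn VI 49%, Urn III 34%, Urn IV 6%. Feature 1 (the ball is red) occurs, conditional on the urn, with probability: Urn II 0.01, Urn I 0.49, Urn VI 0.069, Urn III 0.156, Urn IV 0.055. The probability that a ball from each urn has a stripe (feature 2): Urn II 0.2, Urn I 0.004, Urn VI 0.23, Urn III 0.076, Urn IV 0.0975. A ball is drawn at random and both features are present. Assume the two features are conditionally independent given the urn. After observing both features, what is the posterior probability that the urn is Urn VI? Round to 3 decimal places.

0.630

By Bayes' rule, posterior ∝ prior × likelihood:
  Urn II: 0.05 × 0.01 × 0.2 = 0.0001
  Urn I: 0.06 × 0.49 × 0.004 = 0.0001176
  Urn VI: 0.49 × 0.069 × 0.23 = 0.0077763
  Urn III: 0.34 × 0.156 × 0.076 = 0.00403104
  Urn IV: 0.06 × 0.055 × 0.0975 = 0.00032175
Normalizing constant = 0.01234669.
P(Urn VI | evidence) = 0.0077763 / 0.01234669 ≈ 0.630.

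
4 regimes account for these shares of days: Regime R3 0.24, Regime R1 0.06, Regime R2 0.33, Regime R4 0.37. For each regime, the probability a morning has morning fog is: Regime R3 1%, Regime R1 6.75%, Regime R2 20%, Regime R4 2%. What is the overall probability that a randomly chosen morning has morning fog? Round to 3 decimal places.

Compute prior × likelihood for every hypothesis:
  Regime R3: 0.24 × 0.01 = 0.0024
  Regime R1: 0.06 × 0.0675 = 0.00405
  Regime R2: 0.33 × 0.2 = 0.066
  Regime R4: 0.37 × 0.02 = 0.0074
P(fog) = 0.0024 + 0.00405 + 0.066 + 0.0074 = 0.07985 → 0.080.

0.080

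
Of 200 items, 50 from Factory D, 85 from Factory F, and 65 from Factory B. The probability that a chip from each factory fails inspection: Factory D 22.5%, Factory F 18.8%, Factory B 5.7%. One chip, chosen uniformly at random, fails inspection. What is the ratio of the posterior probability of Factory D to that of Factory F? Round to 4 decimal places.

0.7040

Unnormalized posteriors (prior × likelihood):
  Factory D: 0.25 × 0.225 = 0.05625
  Factory F: 0.425 × 0.188 = 0.0799
  Factory B: 0.325 × 0.057 = 0.018525
Normalizing constant = 0.154675.
The ratio is 0.05625 / 0.0799 (the normalizer cancels) = 0.7040.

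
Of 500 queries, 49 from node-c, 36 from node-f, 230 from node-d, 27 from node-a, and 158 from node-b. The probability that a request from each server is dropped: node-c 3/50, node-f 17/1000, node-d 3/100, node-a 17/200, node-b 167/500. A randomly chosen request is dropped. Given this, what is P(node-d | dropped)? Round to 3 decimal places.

0.105

By Bayes' rule, posterior ∝ prior × likelihood:
  node-c: 0.098 × 0.06 = 0.00588
  node-f: 0.072 × 0.017 = 0.001224
  node-d: 0.46 × 0.03 = 0.0138
  node-a: 0.054 × 0.085 = 0.00459
  node-b: 0.316 × 0.334 = 0.105544
Sum = 0.131038.
P(node-d | evidence) = 0.0138 / 0.131038 ≈ 0.105.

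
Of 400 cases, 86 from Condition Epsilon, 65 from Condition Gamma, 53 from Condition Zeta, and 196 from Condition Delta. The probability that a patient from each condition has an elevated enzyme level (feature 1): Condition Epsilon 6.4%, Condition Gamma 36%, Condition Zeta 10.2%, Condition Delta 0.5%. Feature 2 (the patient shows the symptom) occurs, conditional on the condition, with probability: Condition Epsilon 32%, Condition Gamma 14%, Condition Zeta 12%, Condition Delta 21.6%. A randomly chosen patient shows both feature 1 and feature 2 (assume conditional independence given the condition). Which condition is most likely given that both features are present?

Condition Gamma

By Bayes' rule, posterior ∝ prior × likelihood:
  Condition Epsilon: 0.215 × 0.064 × 0.32 = 0.0044032
  Condition Gamma: 0.1625 × 0.36 × 0.14 = 0.00819
  Condition Zeta: 0.1325 × 0.102 × 0.12 = 0.0016218
  Condition Delta: 0.49 × 0.005 × 0.216 = 0.0005292
Sum = 0.0147442.
Largest term belongs to Condition Gamma, so Condition Gamma is most probable.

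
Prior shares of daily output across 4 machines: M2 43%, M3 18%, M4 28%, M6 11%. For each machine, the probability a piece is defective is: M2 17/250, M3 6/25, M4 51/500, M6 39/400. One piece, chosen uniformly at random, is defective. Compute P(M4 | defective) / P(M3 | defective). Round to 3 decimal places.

Prior × likelihood for each hypothesis:
  M2: 0.43 × 0.068 = 0.02924
  M3: 0.18 × 0.24 = 0.0432
  M4: 0.28 × 0.102 = 0.02856
  M6: 0.11 × 0.0975 = 0.010725
Total = 0.111725.
The ratio is 0.02856 / 0.0432 (the normalizer cancels) = 0.661.

0.661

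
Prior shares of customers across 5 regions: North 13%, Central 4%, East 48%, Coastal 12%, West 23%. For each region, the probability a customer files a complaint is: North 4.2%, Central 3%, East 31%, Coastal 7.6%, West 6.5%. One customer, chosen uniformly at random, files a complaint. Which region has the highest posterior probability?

Prior × likelihood for each hypothesis:
  North: 0.13 × 0.042 = 0.00546
  Central: 0.04 × 0.03 = 0.0012
  East: 0.48 × 0.31 = 0.1488
  Coastal: 0.12 × 0.076 = 0.00912
  West: 0.23 × 0.065 = 0.01495
Total = 0.17953.
Largest term belongs to East, so East is most probable.

East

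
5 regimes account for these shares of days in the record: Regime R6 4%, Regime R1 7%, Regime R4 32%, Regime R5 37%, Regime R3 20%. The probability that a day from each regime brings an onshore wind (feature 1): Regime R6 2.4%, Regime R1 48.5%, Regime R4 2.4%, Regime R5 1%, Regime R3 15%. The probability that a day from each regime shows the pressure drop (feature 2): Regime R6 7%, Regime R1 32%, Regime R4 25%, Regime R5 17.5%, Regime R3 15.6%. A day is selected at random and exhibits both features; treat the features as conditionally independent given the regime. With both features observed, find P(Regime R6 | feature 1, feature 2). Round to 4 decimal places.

0.0037

Unnormalized posteriors (prior × likelihood):
  Regime R6: 0.04 × 0.024 × 0.07 = 0.0000672
  Regime R1: 0.07 × 0.485 × 0.32 = 0.010864
  Regime R4: 0.32 × 0.024 × 0.25 = 0.00192
  Regime R5: 0.37 × 0.01 × 0.175 = 0.0006475
  Regime R3: 0.2 × 0.15 × 0.156 = 0.00468
Sum = 0.0181787.
P(Regime R6 | evidence) = 0.0000672 / 0.0181787 ≈ 0.0037.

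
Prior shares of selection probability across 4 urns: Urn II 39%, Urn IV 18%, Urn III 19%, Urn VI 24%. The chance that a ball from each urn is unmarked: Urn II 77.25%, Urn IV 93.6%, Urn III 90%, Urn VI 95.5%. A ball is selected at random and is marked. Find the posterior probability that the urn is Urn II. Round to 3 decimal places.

0.682

Taking complements, P(marked | each) = Urn II 0.2275, Urn IV 0.064, Urn III 0.1, Urn VI 0.045.
By Bayes' rule, posterior ∝ prior × likelihood:
  Urn II: 0.39 × 0.2275 = 0.088725
  Urn IV: 0.18 × 0.064 = 0.01152
  Urn III: 0.19 × 0.1 = 0.019
  Urn VI: 0.24 × 0.045 = 0.0108
Sum = 0.130045.
P(Urn II | evidence) = 0.088725 / 0.130045 ≈ 0.682.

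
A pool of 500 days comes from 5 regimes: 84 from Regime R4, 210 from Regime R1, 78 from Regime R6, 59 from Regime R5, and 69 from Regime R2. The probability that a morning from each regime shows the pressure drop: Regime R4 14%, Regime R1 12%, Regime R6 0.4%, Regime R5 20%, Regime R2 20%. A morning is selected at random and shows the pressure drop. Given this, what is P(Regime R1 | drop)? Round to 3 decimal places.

By Bayes' rule, posterior ∝ prior × likelihood:
  Regime R4: 0.168 × 0.14 = 0.02352
  Regime R1: 0.42 × 0.12 = 0.0504
  Regime R6: 0.156 × 0.004 = 0.000624
  Regime R5: 0.118 × 0.2 = 0.0236
  Regime R2: 0.138 × 0.2 = 0.0276
Normalizing constant = 0.125744.
P(Regime R1 | evidence) = 0.0504 / 0.125744 ≈ 0.401.

0.401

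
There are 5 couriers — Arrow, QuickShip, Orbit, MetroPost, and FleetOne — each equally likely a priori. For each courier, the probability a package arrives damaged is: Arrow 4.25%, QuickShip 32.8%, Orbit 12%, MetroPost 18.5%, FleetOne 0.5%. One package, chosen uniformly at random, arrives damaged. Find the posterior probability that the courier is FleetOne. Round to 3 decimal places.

0.007

Since the prior is uniform, the posterior is proportional to the likelihood:
  Arrow: 0.0425
  QuickShip: 0.328
  Orbit: 0.12
  MetroPost: 0.185
  FleetOne: 0.005
Total = 0.6805.
P(FleetOne | evidence) = 0.005 / 0.6805 ≈ 0.007.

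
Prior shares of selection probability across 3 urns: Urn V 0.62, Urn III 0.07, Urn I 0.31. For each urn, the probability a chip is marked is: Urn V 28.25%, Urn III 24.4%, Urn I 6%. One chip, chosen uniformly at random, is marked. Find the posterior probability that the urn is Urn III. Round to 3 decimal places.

Prior × likelihood for each hypothesis:
  Urn V: 0.62 × 0.2825 = 0.17515
  Urn III: 0.07 × 0.244 = 0.01708
  Urn I: 0.31 × 0.06 = 0.0186
Total = 0.21083.
P(Urn III | evidence) = 0.01708 / 0.21083 ≈ 0.081.

0.081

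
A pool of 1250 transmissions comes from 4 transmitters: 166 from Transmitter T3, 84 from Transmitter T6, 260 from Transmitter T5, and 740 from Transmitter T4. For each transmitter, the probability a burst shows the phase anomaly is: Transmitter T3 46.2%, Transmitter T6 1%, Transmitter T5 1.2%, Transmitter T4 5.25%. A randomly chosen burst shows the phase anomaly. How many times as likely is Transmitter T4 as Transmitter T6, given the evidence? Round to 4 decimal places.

46.2500

By Bayes' rule, posterior ∝ prior × likelihood:
  Transmitter T3: 0.1328 × 0.462 = 0.0613536
  Transmitter T6: 0.0672 × 0.01 = 0.000672
  Transmitter T5: 0.208 × 0.012 = 0.002496
  Transmitter T4: 0.592 × 0.0525 = 0.03108
Sum = 0.0956016.
The ratio is 0.03108 / 0.000672 (the normalizer cancels) = 46.2500.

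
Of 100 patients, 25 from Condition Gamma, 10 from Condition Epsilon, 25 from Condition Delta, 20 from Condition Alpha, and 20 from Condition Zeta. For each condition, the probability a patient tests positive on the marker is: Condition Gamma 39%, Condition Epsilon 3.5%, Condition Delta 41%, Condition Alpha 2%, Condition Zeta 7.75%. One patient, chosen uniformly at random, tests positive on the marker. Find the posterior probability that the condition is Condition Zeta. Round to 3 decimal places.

Unnormalized posteriors (prior × likelihood):
  Condition Gamma: 0.25 × 0.39 = 0.0975
  Condition Epsilon: 0.1 × 0.035 = 0.0035
  Condition Delta: 0.25 × 0.41 = 0.1025
  Condition Alpha: 0.2 × 0.02 = 0.004
  Condition Zeta: 0.2 × 0.0775 = 0.0155
Total = 0.223.
P(Condition Zeta | evidence) = 0.0155 / 0.223 ≈ 0.070.

0.070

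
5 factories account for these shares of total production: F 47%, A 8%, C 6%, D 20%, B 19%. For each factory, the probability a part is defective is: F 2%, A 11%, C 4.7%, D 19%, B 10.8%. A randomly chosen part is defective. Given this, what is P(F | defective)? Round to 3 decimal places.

Prior × likelihood for each hypothesis:
  F: 0.47 × 0.02 = 0.0094
  A: 0.08 × 0.11 = 0.0088
  C: 0.06 × 0.047 = 0.00282
  D: 0.2 × 0.19 = 0.038
  B: 0.19 × 0.108 = 0.02052
Normalizing constant = 0.07954.
P(F | evidence) = 0.0094 / 0.07954 ≈ 0.118.

0.118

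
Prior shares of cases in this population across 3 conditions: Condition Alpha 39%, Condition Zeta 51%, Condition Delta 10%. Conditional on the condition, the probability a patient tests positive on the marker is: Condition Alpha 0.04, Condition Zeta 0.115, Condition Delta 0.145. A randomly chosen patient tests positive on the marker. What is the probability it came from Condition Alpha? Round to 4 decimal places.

0.1758

Prior × likelihood for each hypothesis:
  Condition Alpha: 0.39 × 0.04 = 0.0156
  Condition Zeta: 0.51 × 0.115 = 0.05865
  Condition Delta: 0.1 × 0.145 = 0.0145
Sum = 0.08875.
P(Condition Alpha | evidence) = 0.0156 / 0.08875 ≈ 0.1758.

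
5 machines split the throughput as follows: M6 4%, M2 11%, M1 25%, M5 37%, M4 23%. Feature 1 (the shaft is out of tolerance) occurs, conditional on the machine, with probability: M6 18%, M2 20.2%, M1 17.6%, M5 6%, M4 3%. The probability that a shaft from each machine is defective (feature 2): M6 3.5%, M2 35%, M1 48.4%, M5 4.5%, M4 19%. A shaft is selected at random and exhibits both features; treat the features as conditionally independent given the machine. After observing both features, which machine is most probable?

M1

Compute prior × likelihood for every hypothesis:
  M6: 0.04 × 0.18 × 0.035 = 0.000252
  M2: 0.11 × 0.202 × 0.35 = 0.007777
  M1: 0.25 × 0.176 × 0.484 = 0.021296
  M5: 0.37 × 0.06 × 0.045 = 0.000999
  M4: 0.23 × 0.03 × 0.19 = 0.001311
Sum = 0.031635.
Largest term belongs to M1, so M1 is most probable.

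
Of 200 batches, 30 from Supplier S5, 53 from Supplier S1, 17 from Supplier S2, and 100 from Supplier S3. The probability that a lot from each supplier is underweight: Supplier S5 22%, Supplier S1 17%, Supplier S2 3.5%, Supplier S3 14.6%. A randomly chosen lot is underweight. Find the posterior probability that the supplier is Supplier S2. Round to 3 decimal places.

By Bayes' rule, posterior ∝ prior × likelihood:
  Supplier S5: 0.15 × 0.22 = 0.033
  Supplier S1: 0.265 × 0.17 = 0.04505
  Supplier S2: 0.085 × 0.035 = 0.002975
  Supplier S3: 0.5 × 0.146 = 0.073
Normalizing constant = 0.154025.
P(Supplier S2 | evidence) = 0.002975 / 0.154025 ≈ 0.019.

0.019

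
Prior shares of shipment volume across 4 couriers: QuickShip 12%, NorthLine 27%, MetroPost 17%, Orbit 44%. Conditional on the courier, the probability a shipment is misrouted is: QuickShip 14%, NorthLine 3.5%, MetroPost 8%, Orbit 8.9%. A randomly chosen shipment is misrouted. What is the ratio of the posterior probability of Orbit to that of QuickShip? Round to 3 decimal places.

Unnormalized posteriors (prior × likelihood):
  QuickShip: 0.12 × 0.14 = 0.0168
  NorthLine: 0.27 × 0.035 = 0.00945
  MetroPost: 0.17 × 0.08 = 0.0136
  Orbit: 0.44 × 0.089 = 0.03916
Sum = 0.07901.
The ratio is 0.03916 / 0.0168 (the normalizer cancels) = 2.331.

2.331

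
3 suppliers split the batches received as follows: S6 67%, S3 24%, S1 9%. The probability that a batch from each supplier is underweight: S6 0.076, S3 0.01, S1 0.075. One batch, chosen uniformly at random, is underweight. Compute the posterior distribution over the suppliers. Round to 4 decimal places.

Prior × likelihood for each hypothesis:
  S6: 0.67 × 0.076 = 0.05092
  S3: 0.24 × 0.01 = 0.0024
  S1: 0.09 × 0.075 = 0.00675
Total = 0.06007.
P(S6 | underweight) = 0.05092/0.06007 ≈ 0.8477
P(S3 | underweight) = 0.0024/0.06007 ≈ 0.0400
P(S1 | underweight) = 0.00675/0.06007 ≈ 0.1124

S6 0.8477, S3 0.0400, S1 0.1124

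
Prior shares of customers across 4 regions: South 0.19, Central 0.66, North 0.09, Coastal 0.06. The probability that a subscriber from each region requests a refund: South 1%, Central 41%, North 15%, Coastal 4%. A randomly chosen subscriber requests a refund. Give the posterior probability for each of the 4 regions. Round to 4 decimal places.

Unnormalized posteriors (prior × likelihood):
  South: 0.19 × 0.01 = 0.0019
  Central: 0.66 × 0.41 = 0.2706
  North: 0.09 × 0.15 = 0.0135
  Coastal: 0.06 × 0.04 = 0.0024
Sum = 0.2884.
P(South | refund) = 0.0019/0.2884 ≈ 0.0066
P(Central | refund) = 0.2706/0.2884 ≈ 0.9383
P(North | refund) = 0.0135/0.2884 ≈ 0.0468
P(Coastal | refund) = 0.0024/0.2884 ≈ 0.0083

South 0.0066, Central 0.9383, North 0.0468, Coastal 0.0083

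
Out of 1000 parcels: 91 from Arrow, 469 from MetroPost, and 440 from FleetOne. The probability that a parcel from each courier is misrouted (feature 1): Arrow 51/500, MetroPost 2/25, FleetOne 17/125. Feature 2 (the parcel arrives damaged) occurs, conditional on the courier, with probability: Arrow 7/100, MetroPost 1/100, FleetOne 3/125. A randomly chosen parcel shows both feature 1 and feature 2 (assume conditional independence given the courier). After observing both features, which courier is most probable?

By Bayes' rule, posterior ∝ prior × likelihood:
  Arrow: 0.091 × 0.102 × 0.07 = 0.00064974
  MetroPost: 0.469 × 0.08 × 0.01 = 0.0003752
  FleetOne: 0.44 × 0.136 × 0.024 = 0.00143616
Total = 0.0024611.
Largest term belongs to FleetOne, so FleetOne is most probable.

FleetOne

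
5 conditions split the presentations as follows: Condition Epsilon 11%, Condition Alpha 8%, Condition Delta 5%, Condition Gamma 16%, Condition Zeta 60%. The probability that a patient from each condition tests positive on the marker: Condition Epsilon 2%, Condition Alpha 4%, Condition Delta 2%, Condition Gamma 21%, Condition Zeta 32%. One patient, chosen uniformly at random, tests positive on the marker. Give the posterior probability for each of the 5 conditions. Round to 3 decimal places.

Condition Epsilon 0.009, Condition Alpha 0.014, Condition Delta 0.004, Condition Gamma 0.145, Condition Zeta 0.828

Prior × likelihood for each hypothesis:
  Condition Epsilon: 0.11 × 0.02 = 0.0022
  Condition Alpha: 0.08 × 0.04 = 0.0032
  Condition Delta: 0.05 × 0.02 = 0.001
  Condition Gamma: 0.16 × 0.21 = 0.0336
  Condition Zeta: 0.6 × 0.32 = 0.192
Normalizing constant = 0.232.
P(Condition Epsilon | marker-positive) = 0.0022/0.232 ≈ 0.009
P(Condition Alpha | marker-positive) = 0.0032/0.232 ≈ 0.014
P(Condition Delta | marker-positive) = 0.001/0.232 ≈ 0.004
P(Condition Gamma | marker-positive) = 0.0336/0.232 ≈ 0.145
P(Condition Zeta | marker-positive) = 0.192/0.232 ≈ 0.828
(Check: 0.009+0.014+0.004+0.145+0.828 = 1.000.)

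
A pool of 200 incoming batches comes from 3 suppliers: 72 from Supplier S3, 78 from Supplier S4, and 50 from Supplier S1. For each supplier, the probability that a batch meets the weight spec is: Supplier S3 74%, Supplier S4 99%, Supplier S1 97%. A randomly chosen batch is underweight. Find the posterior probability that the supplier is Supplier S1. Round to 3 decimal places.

0.071

Taking complements, P(underweight | each) = Supplier S3 0.26, Supplier S4 0.01, Supplier S1 0.03.
Compute prior × likelihood for every hypothesis:
  Supplier S3: 0.36 × 0.26 = 0.0936
  Supplier S4: 0.39 × 0.01 = 0.0039
  Supplier S1: 0.25 × 0.03 = 0.0075
Normalizing constant = 0.105.
P(Supplier S1 | evidence) = 0.0075 / 0.105 ≈ 0.071.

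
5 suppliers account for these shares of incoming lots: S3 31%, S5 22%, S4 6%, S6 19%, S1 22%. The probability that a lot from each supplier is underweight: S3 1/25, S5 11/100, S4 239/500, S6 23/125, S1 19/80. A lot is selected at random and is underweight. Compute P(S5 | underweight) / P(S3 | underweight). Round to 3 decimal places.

Compute prior × likelihood for every hypothesis:
  S3: 0.31 × 0.04 = 0.0124
  S5: 0.22 × 0.11 = 0.0242
  S4: 0.06 × 0.478 = 0.02868
  S6: 0.19 × 0.184 = 0.03496
  S1: 0.22 × 0.2375 = 0.05225
Total = 0.15249.
The ratio is 0.0242 / 0.0124 (the normalizer cancels) = 1.952.

1.952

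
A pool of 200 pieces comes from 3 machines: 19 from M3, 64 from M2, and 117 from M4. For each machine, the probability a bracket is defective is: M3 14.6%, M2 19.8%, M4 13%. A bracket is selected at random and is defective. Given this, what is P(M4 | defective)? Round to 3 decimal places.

Unnormalized posteriors (prior × likelihood):
  M3: 0.095 × 0.146 = 0.01387
  M2: 0.32 × 0.198 = 0.06336
  M4: 0.585 × 0.13 = 0.07605
Sum = 0.15328.
P(M4 | evidence) = 0.07605 / 0.15328 ≈ 0.496.

0.496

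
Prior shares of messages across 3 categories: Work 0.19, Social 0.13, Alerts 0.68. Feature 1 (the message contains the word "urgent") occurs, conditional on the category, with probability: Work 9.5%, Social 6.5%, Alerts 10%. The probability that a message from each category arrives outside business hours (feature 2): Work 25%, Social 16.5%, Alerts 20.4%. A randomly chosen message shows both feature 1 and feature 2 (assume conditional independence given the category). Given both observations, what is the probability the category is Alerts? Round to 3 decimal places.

0.701

Compute prior × likelihood for every hypothesis:
  Work: 0.19 × 0.095 × 0.25 = 0.0045125
  Social: 0.13 × 0.065 × 0.165 = 0.00139425
  Alerts: 0.68 × 0.1 × 0.204 = 0.013872
Total = 0.01977875.
P(Alerts | evidence) = 0.013872 / 0.01977875 ≈ 0.701.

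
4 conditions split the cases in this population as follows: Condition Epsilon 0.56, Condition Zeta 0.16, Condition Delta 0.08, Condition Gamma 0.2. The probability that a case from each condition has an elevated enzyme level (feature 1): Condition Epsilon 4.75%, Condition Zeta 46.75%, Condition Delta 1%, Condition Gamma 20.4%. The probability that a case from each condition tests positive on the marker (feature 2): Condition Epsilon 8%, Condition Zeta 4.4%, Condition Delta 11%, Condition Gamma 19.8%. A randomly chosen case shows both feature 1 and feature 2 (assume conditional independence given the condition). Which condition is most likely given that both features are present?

Unnormalized posteriors (prior × likelihood):
  Condition Epsilon: 0.56 × 0.0475 × 0.08 = 0.002128
  Condition Zeta: 0.16 × 0.4675 × 0.044 = 0.0032912
  Condition Delta: 0.08 × 0.01 × 0.11 = 0.000088
  Condition Gamma: 0.2 × 0.204 × 0.198 = 0.0080784
Sum = 0.0135856.
Largest term belongs to Condition Gamma, so Condition Gamma is most probable.

Condition Gamma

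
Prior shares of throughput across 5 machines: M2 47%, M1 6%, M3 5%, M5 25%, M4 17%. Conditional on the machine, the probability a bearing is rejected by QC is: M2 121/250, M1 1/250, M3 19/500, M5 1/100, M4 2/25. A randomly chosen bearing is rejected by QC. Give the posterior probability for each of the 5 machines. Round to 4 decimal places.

M2 0.9258, M1 0.0010, M3 0.0077, M5 0.0102, M4 0.0553

Unnormalized posteriors (prior × likelihood):
  M2: 0.47 × 0.484 = 0.22748
  M1: 0.06 × 0.004 = 0.00024
  M3: 0.05 × 0.038 = 0.0019
  M5: 0.25 × 0.01 = 0.0025
  M4: 0.17 × 0.08 = 0.0136
Normalizing constant = 0.24572.
P(M2 | rejected) = 0.22748/0.24572 ≈ 0.9258
P(M1 | rejected) = 0.00024/0.24572 ≈ 0.0010
P(M3 | rejected) = 0.0019/0.24572 ≈ 0.0077
P(M5 | rejected) = 0.0025/0.24572 ≈ 0.0102
P(M4 | rejected) = 0.0136/0.24572 ≈ 0.0553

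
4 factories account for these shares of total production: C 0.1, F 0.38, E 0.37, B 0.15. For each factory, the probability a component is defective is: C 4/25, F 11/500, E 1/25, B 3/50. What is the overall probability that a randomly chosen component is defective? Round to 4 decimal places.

By Bayes' rule, posterior ∝ prior × likelihood:
  C: 0.1 × 0.16 = 0.016
  F: 0.38 × 0.022 = 0.00836
  E: 0.37 × 0.04 = 0.0148
  B: 0.15 × 0.06 = 0.009
P(defective) = 0.016 + 0.00836 + 0.0148 + 0.009 = 0.04816 → 0.0482.

0.0482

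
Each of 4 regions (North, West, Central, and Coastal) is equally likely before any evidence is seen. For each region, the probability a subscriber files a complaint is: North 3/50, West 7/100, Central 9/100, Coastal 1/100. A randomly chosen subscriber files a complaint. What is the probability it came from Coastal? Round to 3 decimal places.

With a uniform prior (1/4 each), posterior ∝ likelihood:
  North: 0.06
  West: 0.07
  Central: 0.09
  Coastal: 0.01
Normalizing constant = 0.23.
P(Coastal | evidence) = 0.01 / 0.23 ≈ 0.043.

0.043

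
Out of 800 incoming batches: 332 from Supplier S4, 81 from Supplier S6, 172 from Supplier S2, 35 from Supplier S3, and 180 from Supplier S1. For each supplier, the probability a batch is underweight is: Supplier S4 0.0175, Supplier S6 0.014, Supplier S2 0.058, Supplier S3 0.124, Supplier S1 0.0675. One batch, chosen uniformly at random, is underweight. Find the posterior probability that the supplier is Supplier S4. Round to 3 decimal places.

By Bayes' rule, posterior ∝ prior × likelihood:
  Supplier S4: 0.415 × 0.0175 = 0.0072625
  Supplier S6: 0.10125 × 0.014 = 0.0014175
  Supplier S2: 0.215 × 0.058 = 0.01247
  Supplier S3: 0.04375 × 0.124 = 0.005425
  Supplier S1: 0.225 × 0.0675 = 0.0151875
Sum = 0.0417625.
P(Supplier S4 | evidence) = 0.0072625 / 0.0417625 ≈ 0.174.

0.174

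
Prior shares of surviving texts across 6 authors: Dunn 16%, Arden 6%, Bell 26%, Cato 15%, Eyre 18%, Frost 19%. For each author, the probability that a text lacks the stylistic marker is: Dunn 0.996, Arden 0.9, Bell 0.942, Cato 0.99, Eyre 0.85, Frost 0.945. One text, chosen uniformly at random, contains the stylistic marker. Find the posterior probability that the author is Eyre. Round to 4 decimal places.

0.4450

Taking complements, P(marker | each) = Dunn 0.004, Arden 0.1, Bell 0.058, Cato 0.01, Eyre 0.15, Frost 0.055.
By Bayes' rule, posterior ∝ prior × likelihood:
  Dunn: 0.16 × 0.004 = 0.00064
  Arden: 0.06 × 0.1 = 0.006
  Bell: 0.26 × 0.058 = 0.01508
  Cato: 0.15 × 0.01 = 0.0015
  Eyre: 0.18 × 0.15 = 0.027
  Frost: 0.19 × 0.055 = 0.01045
Sum = 0.06067.
P(Eyre | evidence) = 0.027 / 0.06067 ≈ 0.4450.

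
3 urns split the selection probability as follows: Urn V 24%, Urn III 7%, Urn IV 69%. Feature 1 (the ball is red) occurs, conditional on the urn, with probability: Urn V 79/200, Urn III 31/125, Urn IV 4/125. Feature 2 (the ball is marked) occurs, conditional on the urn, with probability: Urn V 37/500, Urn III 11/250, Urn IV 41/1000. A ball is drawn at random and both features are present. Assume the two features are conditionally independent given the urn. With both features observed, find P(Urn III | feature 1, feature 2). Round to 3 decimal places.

Unnormalized posteriors (prior × likelihood):
  Urn V: 0.24 × 0.395 × 0.074 = 0.0070152
  Urn III: 0.07 × 0.248 × 0.044 = 0.00076384
  Urn IV: 0.69 × 0.032 × 0.041 = 0.00090528
Sum = 0.00868432.
P(Urn III | evidence) = 0.00076384 / 0.00868432 ≈ 0.088.

0.088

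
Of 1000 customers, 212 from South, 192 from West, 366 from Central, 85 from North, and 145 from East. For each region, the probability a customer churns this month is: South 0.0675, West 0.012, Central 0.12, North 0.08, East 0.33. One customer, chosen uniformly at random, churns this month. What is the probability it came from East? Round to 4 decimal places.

0.4154

By Bayes' rule, posterior ∝ prior × likelihood:
  South: 0.212 × 0.0675 = 0.01431
  West: 0.192 × 0.012 = 0.002304
  Central: 0.366 × 0.12 = 0.04392
  North: 0.085 × 0.08 = 0.0068
  East: 0.145 × 0.33 = 0.04785
Total = 0.115184.
P(East | evidence) = 0.04785 / 0.115184 ≈ 0.4154.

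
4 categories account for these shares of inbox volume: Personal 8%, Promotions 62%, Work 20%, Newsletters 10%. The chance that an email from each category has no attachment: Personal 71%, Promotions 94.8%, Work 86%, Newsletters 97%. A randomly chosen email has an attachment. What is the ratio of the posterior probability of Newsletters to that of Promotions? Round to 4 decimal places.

Taking complements, P(attachment | each) = Personal 0.29, Promotions 0.052, Work 0.14, Newsletters 0.03.
Prior × likelihood for each hypothesis:
  Personal: 0.08 × 0.29 = 0.0232
  Promotions: 0.62 × 0.052 = 0.03224
  Work: 0.2 × 0.14 = 0.028
  Newsletters: 0.1 × 0.03 = 0.003
Sum = 0.08644.
The ratio is 0.003 / 0.03224 (the normalizer cancels) = 0.0931.

0.0931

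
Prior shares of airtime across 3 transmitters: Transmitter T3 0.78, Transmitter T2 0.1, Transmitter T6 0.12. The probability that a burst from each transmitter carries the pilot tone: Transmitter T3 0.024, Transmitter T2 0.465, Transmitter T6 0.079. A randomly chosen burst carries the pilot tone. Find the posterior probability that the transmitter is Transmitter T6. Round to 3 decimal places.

Prior × likelihood for each hypothesis:
  Transmitter T3: 0.78 × 0.024 = 0.01872
  Transmitter T2: 0.1 × 0.465 = 0.0465
  Transmitter T6: 0.12 × 0.079 = 0.00948
Normalizing constant = 0.0747.
P(Transmitter T6 | evidence) = 0.00948 / 0.0747 ≈ 0.127.

0.127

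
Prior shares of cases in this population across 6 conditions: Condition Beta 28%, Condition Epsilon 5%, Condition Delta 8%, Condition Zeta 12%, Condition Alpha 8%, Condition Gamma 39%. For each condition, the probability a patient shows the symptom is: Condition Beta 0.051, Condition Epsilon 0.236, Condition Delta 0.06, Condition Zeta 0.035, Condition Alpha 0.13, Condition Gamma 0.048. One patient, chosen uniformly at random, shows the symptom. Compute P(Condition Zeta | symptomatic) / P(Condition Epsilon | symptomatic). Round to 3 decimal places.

0.356

By Bayes' rule, posterior ∝ prior × likelihood:
  Condition Beta: 0.28 × 0.051 = 0.01428
  Condition Epsilon: 0.05 × 0.236 = 0.0118
  Condition Delta: 0.08 × 0.06 = 0.0048
  Condition Zeta: 0.12 × 0.035 = 0.0042
  Condition Alpha: 0.08 × 0.13 = 0.0104
  Condition Gamma: 0.39 × 0.048 = 0.01872
Total = 0.0642.
The ratio is 0.0042 / 0.0118 (the normalizer cancels) = 0.356.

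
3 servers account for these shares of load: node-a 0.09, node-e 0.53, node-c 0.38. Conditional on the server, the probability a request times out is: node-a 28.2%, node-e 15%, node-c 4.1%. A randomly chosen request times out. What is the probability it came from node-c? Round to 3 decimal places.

Unnormalized posteriors (prior × likelihood):
  node-a: 0.09 × 0.282 = 0.02538
  node-e: 0.53 × 0.15 = 0.0795
  node-c: 0.38 × 0.041 = 0.01558
Normalizing constant = 0.12046.
P(node-c | evidence) = 0.01558 / 0.12046 ≈ 0.129.

0.129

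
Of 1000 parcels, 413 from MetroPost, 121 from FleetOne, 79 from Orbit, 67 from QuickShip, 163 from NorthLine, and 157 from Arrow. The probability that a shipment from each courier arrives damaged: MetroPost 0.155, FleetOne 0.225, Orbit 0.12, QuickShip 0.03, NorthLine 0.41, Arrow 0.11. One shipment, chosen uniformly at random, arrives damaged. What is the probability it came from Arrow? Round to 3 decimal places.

Compute prior × likelihood for every hypothesis:
  MetroPost: 0.413 × 0.155 = 0.064015
  FleetOne: 0.121 × 0.225 = 0.027225
  Orbit: 0.079 × 0.12 = 0.00948
  QuickShip: 0.067 × 0.03 = 0.00201
  NorthLine: 0.163 × 0.41 = 0.06683
  Arrow: 0.157 × 0.11 = 0.01727
Normalizing constant = 0.18683.
P(Arrow | evidence) = 0.01727 / 0.18683 ≈ 0.092.

0.092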